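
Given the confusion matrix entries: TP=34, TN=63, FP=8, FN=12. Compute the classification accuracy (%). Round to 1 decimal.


Accuracy = (TP + TN) / (TP + TN + FP + FN) * 100
= (34 + 63) / (34 + 63 + 8 + 12)
= 97 / 117
= 0.8291
= 82.9%

82.9


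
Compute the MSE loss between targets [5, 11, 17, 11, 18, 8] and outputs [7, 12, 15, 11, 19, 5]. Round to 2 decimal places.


Differences: [-2, -1, 2, 0, -1, 3]
Squared errors: [4, 1, 4, 0, 1, 9]
Sum of squared errors = 19
MSE = 19 / 6 = 3.17

3.17


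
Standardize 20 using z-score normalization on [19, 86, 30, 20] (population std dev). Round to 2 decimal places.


Mean = (19 + 86 + 30 + 20) / 4 = 38.75
Variance = sum((x_i - mean)^2) / n = 762.6875
Std = sqrt(762.6875) = 27.6168
Z = (x - mean) / std
= (20 - 38.75) / 27.6168
= -18.75 / 27.6168
= -0.68

-0.68


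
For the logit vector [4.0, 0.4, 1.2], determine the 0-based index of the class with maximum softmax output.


Softmax is a monotonic transformation, so it preserves the argmax.
We need to find the index of the maximum logit.
Index 0: 4.0
Index 1: 0.4
Index 2: 1.2
Maximum logit = 4.0 at index 0

0


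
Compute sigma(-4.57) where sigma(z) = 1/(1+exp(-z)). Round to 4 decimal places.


sigmoid(z) = 1 / (1 + exp(-z))
exp(-(-4.57)) = exp(4.57) = 96.5441
1 + 96.5441 = 97.5441
1 / 97.5441 = 0.0103

0.0103


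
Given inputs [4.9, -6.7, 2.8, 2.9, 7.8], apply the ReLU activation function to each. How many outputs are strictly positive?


ReLU(x) = max(0, x) for each element:
ReLU(4.9) = 4.9
ReLU(-6.7) = 0
ReLU(2.8) = 2.8
ReLU(2.9) = 2.9
ReLU(7.8) = 7.8
Active neurons (>0): 4

4


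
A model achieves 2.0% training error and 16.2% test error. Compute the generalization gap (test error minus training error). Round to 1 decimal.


Generalization gap = test_error - train_error
= 16.2 - 2.0
= 14.2%
A large gap suggests overfitting.

14.2


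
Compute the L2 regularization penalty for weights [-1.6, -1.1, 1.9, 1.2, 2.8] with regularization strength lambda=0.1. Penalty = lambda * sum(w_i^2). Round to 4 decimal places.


Squaring each weight:
(-1.6)^2 = 2.56
(-1.1)^2 = 1.21
1.9^2 = 3.61
1.2^2 = 1.44
2.8^2 = 7.84
Sum of squares = 16.66
Penalty = 0.1 * 16.66 = 1.6660

1.6660


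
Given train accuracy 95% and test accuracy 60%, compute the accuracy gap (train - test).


Gap = train_accuracy - test_accuracy
= 95 - 60
= 35%
This large gap strongly indicates overfitting.

35


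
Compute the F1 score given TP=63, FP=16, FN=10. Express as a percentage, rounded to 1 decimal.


Precision = TP / (TP + FP) = 63 / 79 = 0.7975
Recall = TP / (TP + FN) = 63 / 73 = 0.863
F1 = 2 * P * R / (P + R)
= 2 * 0.7975 * 0.863 / (0.7975 + 0.863)
= 1.3765 / 1.6605
= 0.8289
As percentage: 82.9%

82.9


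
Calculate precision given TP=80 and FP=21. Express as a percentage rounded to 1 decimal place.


Precision = TP / (TP + FP) * 100
= 80 / (80 + 21)
= 80 / 101
= 0.7921
= 79.2%

79.2


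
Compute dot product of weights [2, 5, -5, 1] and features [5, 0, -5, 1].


Element-wise products:
2 * 5 = 10
5 * 0 = 0
-5 * -5 = 25
1 * 1 = 1
Sum = 10 + 0 + 25 + 1
= 36

36


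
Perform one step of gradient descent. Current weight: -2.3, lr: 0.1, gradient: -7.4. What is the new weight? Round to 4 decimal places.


w_new = w_old - lr * gradient
= -2.3 - 0.1 * -7.4
= -2.3 - (-0.74)
= -1.5600

-1.5600


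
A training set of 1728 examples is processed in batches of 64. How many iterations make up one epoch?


Iterations per epoch = dataset_size / batch_size
= 1728 / 64
= 27

27


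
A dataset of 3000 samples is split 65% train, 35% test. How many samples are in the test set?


Train samples = 3000 * 65% = 1950
Test samples = 3000 - 1950
= 1050

1050


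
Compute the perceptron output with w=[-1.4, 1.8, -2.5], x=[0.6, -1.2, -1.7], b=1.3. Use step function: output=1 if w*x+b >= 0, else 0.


z = w . x + b
= -1.4*0.6 + 1.8*-1.2 + -2.5*-1.7 + 1.3
= -0.84 + -2.16 + 4.25 + 1.3
= 1.25 + 1.3
= 2.55
Since z = 2.55 >= 0, output = 1

1


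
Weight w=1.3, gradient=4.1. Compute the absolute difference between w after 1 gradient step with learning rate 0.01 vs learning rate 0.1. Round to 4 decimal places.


With lr=0.01: w_new = 1.3 - 0.01 * 4.1 = 1.259
With lr=0.1: w_new = 1.3 - 0.1 * 4.1 = 0.89
Absolute difference = |1.259 - 0.89|
= 0.3690

0.3690


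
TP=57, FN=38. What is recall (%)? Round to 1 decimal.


Recall = TP / (TP + FN) * 100
= 57 / (57 + 38)
= 57 / 95
= 0.6
= 60.0%

60.0


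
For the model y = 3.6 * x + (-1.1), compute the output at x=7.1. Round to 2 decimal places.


y = 3.6 * 7.1 + (-1.1)
= 25.56 + (-1.1)
= 24.46

24.46


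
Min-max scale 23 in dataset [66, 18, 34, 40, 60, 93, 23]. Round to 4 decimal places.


Min = 18, Max = 93
Range = 93 - 18 = 75
Scaled = (x - min) / (max - min)
= (23 - 18) / 75
= 5 / 75
= 0.0667

0.0667


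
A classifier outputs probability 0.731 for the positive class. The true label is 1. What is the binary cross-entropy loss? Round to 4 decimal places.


For y=1: Loss = -log(p)
= -log(0.731)
= -(-0.3133)
= 0.3133

0.3133


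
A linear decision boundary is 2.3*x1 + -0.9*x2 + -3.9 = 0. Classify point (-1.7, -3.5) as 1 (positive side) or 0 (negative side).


Compute 2.3 * -1.7 + -0.9 * -3.5 + -3.9
= -3.91 + 3.15 + -3.9
= -4.66
Since -4.66 < 0, the point is on the negative side.

0


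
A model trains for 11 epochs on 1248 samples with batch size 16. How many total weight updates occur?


Iterations per epoch = 1248 / 16 = 78
Total updates = iterations_per_epoch * epochs
= 78 * 11
= 858

858


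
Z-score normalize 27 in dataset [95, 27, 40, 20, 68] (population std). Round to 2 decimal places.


Mean = (95 + 27 + 40 + 20 + 68) / 5 = 50.0
Variance = sum((x_i - mean)^2) / n = 775.6
Std = sqrt(775.6) = 27.8496
Z = (x - mean) / std
= (27 - 50.0) / 27.8496
= -23.0 / 27.8496
= -0.83

-0.83


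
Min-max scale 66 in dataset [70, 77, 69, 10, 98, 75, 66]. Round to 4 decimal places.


Min = 10, Max = 98
Range = 98 - 10 = 88
Scaled = (x - min) / (max - min)
= (66 - 10) / 88
= 56 / 88
= 0.6364

0.6364


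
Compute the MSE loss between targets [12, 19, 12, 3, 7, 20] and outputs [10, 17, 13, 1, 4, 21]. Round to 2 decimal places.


Differences: [2, 2, -1, 2, 3, -1]
Squared errors: [4, 4, 1, 4, 9, 1]
Sum of squared errors = 23
MSE = 23 / 6 = 3.83

3.83


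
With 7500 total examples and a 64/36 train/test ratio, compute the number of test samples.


Train samples = 7500 * 64% = 4800
Test samples = 7500 - 4800
= 2700

2700


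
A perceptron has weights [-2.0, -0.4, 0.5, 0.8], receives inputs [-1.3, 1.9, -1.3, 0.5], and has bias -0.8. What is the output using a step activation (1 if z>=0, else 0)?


z = w . x + b
= -2.0*-1.3 + -0.4*1.9 + 0.5*-1.3 + 0.8*0.5 + -0.8
= 2.6 + -0.76 + -0.65 + 0.4 + -0.8
= 1.59 + -0.8
= 0.79
Since z = 0.79 >= 0, output = 1

1


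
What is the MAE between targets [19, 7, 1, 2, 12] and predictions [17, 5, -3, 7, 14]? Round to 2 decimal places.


Absolute errors: [2, 2, 4, 5, 2]
Sum of absolute errors = 15
MAE = 15 / 5 = 3.00

3.00


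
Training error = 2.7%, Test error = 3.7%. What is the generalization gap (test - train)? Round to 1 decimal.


Generalization gap = test_error - train_error
= 3.7 - 2.7
= 1.0%
A small gap suggests good generalization.

1.0


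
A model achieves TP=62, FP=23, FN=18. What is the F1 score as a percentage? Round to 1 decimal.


Precision = TP / (TP + FP) = 62 / 85 = 0.7294
Recall = TP / (TP + FN) = 62 / 80 = 0.775
F1 = 2 * P * R / (P + R)
= 2 * 0.7294 * 0.775 / (0.7294 + 0.775)
= 1.1306 / 1.5044
= 0.7515
As percentage: 75.2%

75.2


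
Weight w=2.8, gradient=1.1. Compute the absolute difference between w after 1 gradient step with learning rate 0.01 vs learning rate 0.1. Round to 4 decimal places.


With lr=0.01: w_new = 2.8 - 0.01 * 1.1 = 2.789
With lr=0.1: w_new = 2.8 - 0.1 * 1.1 = 2.69
Absolute difference = |2.789 - 2.69|
= 0.0990

0.0990


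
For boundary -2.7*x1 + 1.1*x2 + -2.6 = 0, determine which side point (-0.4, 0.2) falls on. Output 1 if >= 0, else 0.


Compute -2.7 * -0.4 + 1.1 * 0.2 + -2.6
= 1.08 + 0.22 + -2.6
= -1.3
Since -1.3 < 0, the point is on the negative side.

0


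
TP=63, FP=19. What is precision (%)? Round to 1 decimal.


Precision = TP / (TP + FP) * 100
= 63 / (63 + 19)
= 63 / 82
= 0.7683
= 76.8%

76.8


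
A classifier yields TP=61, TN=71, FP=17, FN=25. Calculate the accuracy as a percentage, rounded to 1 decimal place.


Accuracy = (TP + TN) / (TP + TN + FP + FN) * 100
= (61 + 71) / (61 + 71 + 17 + 25)
= 132 / 174
= 0.7586
= 75.9%

75.9


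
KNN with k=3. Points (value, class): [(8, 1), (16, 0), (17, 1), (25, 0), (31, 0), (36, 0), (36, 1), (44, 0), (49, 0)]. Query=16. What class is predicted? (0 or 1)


Distances from query 16:
Point 16 (class 0): distance = 0
Point 17 (class 1): distance = 1
Point 8 (class 1): distance = 8
K=3 nearest neighbors: classes = [0, 1, 1]
Votes for class 1: 2 / 3
Majority vote => class 1

1


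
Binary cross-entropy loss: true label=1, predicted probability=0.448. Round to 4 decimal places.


For y=1: Loss = -log(p)
= -log(0.448)
= -(-0.803)
= 0.8030

0.8030


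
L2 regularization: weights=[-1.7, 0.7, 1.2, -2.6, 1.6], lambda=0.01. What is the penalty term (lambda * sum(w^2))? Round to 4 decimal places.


Squaring each weight:
(-1.7)^2 = 2.89
0.7^2 = 0.49
1.2^2 = 1.44
(-2.6)^2 = 6.76
1.6^2 = 2.56
Sum of squares = 14.14
Penalty = 0.01 * 14.14 = 0.1414

0.1414


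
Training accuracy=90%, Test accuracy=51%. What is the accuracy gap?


Gap = train_accuracy - test_accuracy
= 90 - 51
= 39%
This large gap strongly indicates overfitting.

39


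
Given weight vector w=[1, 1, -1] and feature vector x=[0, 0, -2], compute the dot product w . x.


Element-wise products:
1 * 0 = 0
1 * 0 = 0
-1 * -2 = 2
Sum = 0 + 0 + 2
= 2

2


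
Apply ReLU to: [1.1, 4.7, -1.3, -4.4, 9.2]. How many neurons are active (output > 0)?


ReLU(x) = max(0, x) for each element:
ReLU(1.1) = 1.1
ReLU(4.7) = 4.7
ReLU(-1.3) = 0
ReLU(-4.4) = 0
ReLU(9.2) = 9.2
Active neurons (>0): 3

3


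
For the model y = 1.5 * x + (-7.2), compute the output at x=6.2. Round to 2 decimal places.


y = 1.5 * 6.2 + (-7.2)
= 9.3 + (-7.2)
= 2.10

2.10


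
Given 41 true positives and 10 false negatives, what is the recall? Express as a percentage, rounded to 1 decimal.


Recall = TP / (TP + FN) * 100
= 41 / (41 + 10)
= 41 / 51
= 0.8039
= 80.4%

80.4


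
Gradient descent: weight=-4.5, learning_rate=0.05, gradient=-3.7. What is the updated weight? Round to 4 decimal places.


w_new = w_old - lr * gradient
= -4.5 - 0.05 * -3.7
= -4.5 - (-0.185)
= -4.3150

-4.3150


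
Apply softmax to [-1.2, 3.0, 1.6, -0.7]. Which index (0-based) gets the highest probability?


Softmax is a monotonic transformation, so it preserves the argmax.
We need to find the index of the maximum logit.
Index 0: -1.2
Index 1: 3.0
Index 2: 1.6
Index 3: -0.7
Maximum logit = 3.0 at index 1

1


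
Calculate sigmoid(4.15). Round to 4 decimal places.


sigmoid(z) = 1 / (1 + exp(-z))
exp(-(4.15)) = exp(-4.15) = 0.0158
1 + 0.0158 = 1.0158
1 / 1.0158 = 0.9845

0.9845


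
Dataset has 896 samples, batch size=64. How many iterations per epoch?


Iterations per epoch = dataset_size / batch_size
= 896 / 64
= 14

14


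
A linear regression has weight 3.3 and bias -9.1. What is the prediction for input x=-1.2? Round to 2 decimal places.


y = 3.3 * -1.2 + (-9.1)
= -3.96 + (-9.1)
= -13.06

-13.06


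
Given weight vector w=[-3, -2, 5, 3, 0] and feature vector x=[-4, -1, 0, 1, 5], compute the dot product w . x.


Element-wise products:
-3 * -4 = 12
-2 * -1 = 2
5 * 0 = 0
3 * 1 = 3
0 * 5 = 0
Sum = 12 + 2 + 0 + 3 + 0
= 17

17


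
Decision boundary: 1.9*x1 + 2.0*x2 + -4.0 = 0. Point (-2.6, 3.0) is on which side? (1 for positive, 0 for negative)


Compute 1.9 * -2.6 + 2.0 * 3.0 + -4.0
= -4.94 + 6.0 + -4.0
= -2.94
Since -2.94 < 0, the point is on the negative side.

0


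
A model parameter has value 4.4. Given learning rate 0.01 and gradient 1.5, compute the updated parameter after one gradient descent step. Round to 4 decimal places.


w_new = w_old - lr * gradient
= 4.4 - 0.01 * 1.5
= 4.4 - (0.015)
= 4.3850

4.3850


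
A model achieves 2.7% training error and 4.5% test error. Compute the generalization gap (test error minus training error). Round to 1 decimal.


Generalization gap = test_error - train_error
= 4.5 - 2.7
= 1.8%
A small gap suggests good generalization.

1.8


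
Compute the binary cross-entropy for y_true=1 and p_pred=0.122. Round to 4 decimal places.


For y=1: Loss = -log(p)
= -log(0.122)
= -(-2.1037)
= 2.1037

2.1037


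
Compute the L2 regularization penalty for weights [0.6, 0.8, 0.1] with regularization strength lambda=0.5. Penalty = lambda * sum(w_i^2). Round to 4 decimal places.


Squaring each weight:
0.6^2 = 0.36
0.8^2 = 0.64
0.1^2 = 0.01
Sum of squares = 1.01
Penalty = 0.5 * 1.01 = 0.5050

0.5050


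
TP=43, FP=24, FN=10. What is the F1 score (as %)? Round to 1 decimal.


Precision = TP / (TP + FP) = 43 / 67 = 0.6418
Recall = TP / (TP + FN) = 43 / 53 = 0.8113
F1 = 2 * P * R / (P + R)
= 2 * 0.6418 * 0.8113 / (0.6418 + 0.8113)
= 1.0414 / 1.4531
= 0.7167
As percentage: 71.7%

71.7


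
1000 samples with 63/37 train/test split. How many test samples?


Train samples = 1000 * 63% = 630
Test samples = 1000 - 630
= 370

370


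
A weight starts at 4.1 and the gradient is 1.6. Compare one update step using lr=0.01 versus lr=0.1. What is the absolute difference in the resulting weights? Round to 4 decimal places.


With lr=0.01: w_new = 4.1 - 0.01 * 1.6 = 4.084
With lr=0.1: w_new = 4.1 - 0.1 * 1.6 = 3.94
Absolute difference = |4.084 - 3.94|
= 0.1440

0.1440


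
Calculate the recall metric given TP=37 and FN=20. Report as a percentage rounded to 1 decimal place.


Recall = TP / (TP + FN) * 100
= 37 / (37 + 20)
= 37 / 57
= 0.6491
= 64.9%

64.9


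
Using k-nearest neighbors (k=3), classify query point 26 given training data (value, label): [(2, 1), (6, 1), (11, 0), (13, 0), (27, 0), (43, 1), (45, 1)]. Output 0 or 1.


Distances from query 26:
Point 27 (class 0): distance = 1
Point 13 (class 0): distance = 13
Point 11 (class 0): distance = 15
K=3 nearest neighbors: classes = [0, 0, 0]
Votes for class 1: 0 / 3
Majority vote => class 0

0


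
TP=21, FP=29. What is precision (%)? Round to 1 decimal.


Precision = TP / (TP + FP) * 100
= 21 / (21 + 29)
= 21 / 50
= 0.42
= 42.0%

42.0


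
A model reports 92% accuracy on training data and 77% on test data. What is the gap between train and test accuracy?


Gap = train_accuracy - test_accuracy
= 92 - 77
= 15%
This gap suggests the model is overfitting.

15


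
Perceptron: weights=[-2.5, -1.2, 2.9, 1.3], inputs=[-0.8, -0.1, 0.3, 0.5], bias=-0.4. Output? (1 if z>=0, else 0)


z = w . x + b
= -2.5*-0.8 + -1.2*-0.1 + 2.9*0.3 + 1.3*0.5 + -0.4
= 2.0 + 0.12 + 0.87 + 0.65 + -0.4
= 3.64 + -0.4
= 3.24
Since z = 3.24 >= 0, output = 1

1


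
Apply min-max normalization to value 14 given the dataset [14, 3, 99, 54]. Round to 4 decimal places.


Min = 3, Max = 99
Range = 99 - 3 = 96
Scaled = (x - min) / (max - min)
= (14 - 3) / 96
= 11 / 96
= 0.1146

0.1146


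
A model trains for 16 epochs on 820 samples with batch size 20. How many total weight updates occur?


Iterations per epoch = 820 / 20 = 41
Total updates = iterations_per_epoch * epochs
= 41 * 16
= 656

656


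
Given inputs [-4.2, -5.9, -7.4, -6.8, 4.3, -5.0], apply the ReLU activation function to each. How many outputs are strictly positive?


ReLU(x) = max(0, x) for each element:
ReLU(-4.2) = 0
ReLU(-5.9) = 0
ReLU(-7.4) = 0
ReLU(-6.8) = 0
ReLU(4.3) = 4.3
ReLU(-5.0) = 0
Active neurons (>0): 1

1


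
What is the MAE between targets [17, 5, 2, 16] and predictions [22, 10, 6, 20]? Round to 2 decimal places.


Absolute errors: [5, 5, 4, 4]
Sum of absolute errors = 18
MAE = 18 / 4 = 4.50

4.50


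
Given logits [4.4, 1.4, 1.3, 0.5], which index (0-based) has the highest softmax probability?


Softmax is a monotonic transformation, so it preserves the argmax.
We need to find the index of the maximum logit.
Index 0: 4.4
Index 1: 1.4
Index 2: 1.3
Index 3: 0.5
Maximum logit = 4.4 at index 0

0


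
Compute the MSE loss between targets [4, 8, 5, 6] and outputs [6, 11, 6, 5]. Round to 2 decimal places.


Differences: [-2, -3, -1, 1]
Squared errors: [4, 9, 1, 1]
Sum of squared errors = 15
MSE = 15 / 4 = 3.75

3.75


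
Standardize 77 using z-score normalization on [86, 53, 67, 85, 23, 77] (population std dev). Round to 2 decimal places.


Mean = (86 + 53 + 67 + 85 + 23 + 77) / 6 = 65.1667
Variance = sum((x_i - mean)^2) / n = 482.8056
Std = sqrt(482.8056) = 21.9728
Z = (x - mean) / std
= (77 - 65.1667) / 21.9728
= 11.8333 / 21.9728
= 0.54

0.54


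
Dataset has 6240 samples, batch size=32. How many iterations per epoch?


Iterations per epoch = dataset_size / batch_size
= 6240 / 32
= 195

195


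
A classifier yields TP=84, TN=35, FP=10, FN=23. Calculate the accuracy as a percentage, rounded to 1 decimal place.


Accuracy = (TP + TN) / (TP + TN + FP + FN) * 100
= (84 + 35) / (84 + 35 + 10 + 23)
= 119 / 152
= 0.7829
= 78.3%

78.3


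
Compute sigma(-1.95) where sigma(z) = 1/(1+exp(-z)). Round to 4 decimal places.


sigmoid(z) = 1 / (1 + exp(-z))
exp(-(-1.95)) = exp(1.95) = 7.0287
1 + 7.0287 = 8.0287
1 / 8.0287 = 0.1246

0.1246


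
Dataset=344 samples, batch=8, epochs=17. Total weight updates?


Iterations per epoch = 344 / 8 = 43
Total updates = iterations_per_epoch * epochs
= 43 * 17
= 731

731


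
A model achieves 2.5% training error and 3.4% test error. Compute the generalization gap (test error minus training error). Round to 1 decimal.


Generalization gap = test_error - train_error
= 3.4 - 2.5
= 0.9%
A small gap suggests good generalization.

0.9


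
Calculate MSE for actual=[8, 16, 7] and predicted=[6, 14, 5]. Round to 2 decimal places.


Differences: [2, 2, 2]
Squared errors: [4, 4, 4]
Sum of squared errors = 12
MSE = 12 / 3 = 4.00

4.00


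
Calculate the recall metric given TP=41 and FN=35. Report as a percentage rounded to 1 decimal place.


Recall = TP / (TP + FN) * 100
= 41 / (41 + 35)
= 41 / 76
= 0.5395
= 53.9%

53.9


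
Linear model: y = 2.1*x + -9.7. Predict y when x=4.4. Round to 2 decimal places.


y = 2.1 * 4.4 + (-9.7)
= 9.24 + (-9.7)
= -0.46

-0.46


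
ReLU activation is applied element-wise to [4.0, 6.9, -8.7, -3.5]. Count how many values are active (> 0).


ReLU(x) = max(0, x) for each element:
ReLU(4.0) = 4.0
ReLU(6.9) = 6.9
ReLU(-8.7) = 0
ReLU(-3.5) = 0
Active neurons (>0): 2

2


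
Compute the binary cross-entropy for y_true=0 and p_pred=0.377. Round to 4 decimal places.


For y=0: Loss = -log(1-p)
= -log(1 - 0.377)
= -log(0.623)
= -(-0.4732)
= 0.4732

0.4732


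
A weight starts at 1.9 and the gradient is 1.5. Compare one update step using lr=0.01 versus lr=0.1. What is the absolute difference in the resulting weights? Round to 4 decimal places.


With lr=0.01: w_new = 1.9 - 0.01 * 1.5 = 1.885
With lr=0.1: w_new = 1.9 - 0.1 * 1.5 = 1.75
Absolute difference = |1.885 - 1.75|
= 0.1350

0.1350


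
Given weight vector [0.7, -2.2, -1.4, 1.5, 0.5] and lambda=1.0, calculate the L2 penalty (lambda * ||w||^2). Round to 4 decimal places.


Squaring each weight:
0.7^2 = 0.49
(-2.2)^2 = 4.84
(-1.4)^2 = 1.96
1.5^2 = 2.25
0.5^2 = 0.25
Sum of squares = 9.79
Penalty = 1.0 * 9.79 = 9.7900

9.7900


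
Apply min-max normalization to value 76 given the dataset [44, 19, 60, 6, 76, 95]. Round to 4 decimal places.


Min = 6, Max = 95
Range = 95 - 6 = 89
Scaled = (x - min) / (max - min)
= (76 - 6) / 89
= 70 / 89
= 0.7865

0.7865


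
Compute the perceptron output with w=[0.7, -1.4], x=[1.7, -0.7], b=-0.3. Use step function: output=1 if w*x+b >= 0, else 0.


z = w . x + b
= 0.7*1.7 + -1.4*-0.7 + -0.3
= 1.19 + 0.98 + -0.3
= 2.17 + -0.3
= 1.87
Since z = 1.87 >= 0, output = 1

1


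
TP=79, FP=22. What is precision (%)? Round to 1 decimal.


Precision = TP / (TP + FP) * 100
= 79 / (79 + 22)
= 79 / 101
= 0.7822
= 78.2%

78.2


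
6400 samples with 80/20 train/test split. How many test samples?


Train samples = 6400 * 80% = 5120
Test samples = 6400 - 5120
= 1280

1280


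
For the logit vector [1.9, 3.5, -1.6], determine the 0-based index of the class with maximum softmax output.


Softmax is a monotonic transformation, so it preserves the argmax.
We need to find the index of the maximum logit.
Index 0: 1.9
Index 1: 3.5
Index 2: -1.6
Maximum logit = 3.5 at index 1

1


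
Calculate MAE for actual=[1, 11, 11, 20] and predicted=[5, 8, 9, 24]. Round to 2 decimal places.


Absolute errors: [4, 3, 2, 4]
Sum of absolute errors = 13
MAE = 13 / 4 = 3.25

3.25


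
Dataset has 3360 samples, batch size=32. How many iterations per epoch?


Iterations per epoch = dataset_size / batch_size
= 3360 / 32
= 105

105


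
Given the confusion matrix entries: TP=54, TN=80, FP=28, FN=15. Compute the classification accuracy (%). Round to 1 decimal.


Accuracy = (TP + TN) / (TP + TN + FP + FN) * 100
= (54 + 80) / (54 + 80 + 28 + 15)
= 134 / 177
= 0.7571
= 75.7%

75.7


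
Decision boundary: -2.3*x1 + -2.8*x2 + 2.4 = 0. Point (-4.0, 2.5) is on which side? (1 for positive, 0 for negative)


Compute -2.3 * -4.0 + -2.8 * 2.5 + 2.4
= 9.2 + -7.0 + 2.4
= 4.6
Since 4.6 >= 0, the point is on the positive side.

1


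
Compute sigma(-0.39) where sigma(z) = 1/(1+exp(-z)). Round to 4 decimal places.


sigmoid(z) = 1 / (1 + exp(-z))
exp(-(-0.39)) = exp(0.39) = 1.477
1 + 1.477 = 2.477
1 / 2.477 = 0.4037

0.4037


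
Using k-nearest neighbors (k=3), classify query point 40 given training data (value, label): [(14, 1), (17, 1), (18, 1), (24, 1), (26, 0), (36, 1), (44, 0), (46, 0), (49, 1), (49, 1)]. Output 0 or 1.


Distances from query 40:
Point 44 (class 0): distance = 4
Point 36 (class 1): distance = 4
Point 46 (class 0): distance = 6
K=3 nearest neighbors: classes = [0, 1, 0]
Votes for class 1: 1 / 3
Majority vote => class 0

0


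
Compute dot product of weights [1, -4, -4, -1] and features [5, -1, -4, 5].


Element-wise products:
1 * 5 = 5
-4 * -1 = 4
-4 * -4 = 16
-1 * 5 = -5
Sum = 5 + 4 + 16 + -5
= 20

20


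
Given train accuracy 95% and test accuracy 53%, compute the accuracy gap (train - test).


Gap = train_accuracy - test_accuracy
= 95 - 53
= 42%
This large gap strongly indicates overfitting.

42


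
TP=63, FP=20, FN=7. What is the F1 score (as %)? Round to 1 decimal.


Precision = TP / (TP + FP) = 63 / 83 = 0.759
Recall = TP / (TP + FN) = 63 / 70 = 0.9
F1 = 2 * P * R / (P + R)
= 2 * 0.759 * 0.9 / (0.759 + 0.9)
= 1.3663 / 1.659
= 0.8235
As percentage: 82.4%

82.4


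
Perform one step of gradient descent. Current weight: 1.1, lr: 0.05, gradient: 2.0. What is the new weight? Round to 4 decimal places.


w_new = w_old - lr * gradient
= 1.1 - 0.05 * 2.0
= 1.1 - (0.1)
= 1.0000

1.0000


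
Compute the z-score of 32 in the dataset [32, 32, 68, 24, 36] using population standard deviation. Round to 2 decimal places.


Mean = (32 + 32 + 68 + 24 + 36) / 5 = 38.4
Variance = sum((x_i - mean)^2) / n = 234.24
Std = sqrt(234.24) = 15.3049
Z = (x - mean) / std
= (32 - 38.4) / 15.3049
= -6.4 / 15.3049
= -0.42

-0.42


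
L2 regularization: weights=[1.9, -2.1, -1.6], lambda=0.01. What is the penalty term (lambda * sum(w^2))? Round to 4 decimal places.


Squaring each weight:
1.9^2 = 3.61
(-2.1)^2 = 4.41
(-1.6)^2 = 2.56
Sum of squares = 10.58
Penalty = 0.01 * 10.58 = 0.1058

0.1058


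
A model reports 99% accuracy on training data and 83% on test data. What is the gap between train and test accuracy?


Gap = train_accuracy - test_accuracy
= 99 - 83
= 16%
This gap suggests the model is overfitting.

16


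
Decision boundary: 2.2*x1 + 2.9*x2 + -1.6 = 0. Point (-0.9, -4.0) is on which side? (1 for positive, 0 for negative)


Compute 2.2 * -0.9 + 2.9 * -4.0 + -1.6
= -1.98 + -11.6 + -1.6
= -15.18
Since -15.18 < 0, the point is on the negative side.

0


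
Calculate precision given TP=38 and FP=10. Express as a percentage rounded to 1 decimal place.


Precision = TP / (TP + FP) * 100
= 38 / (38 + 10)
= 38 / 48
= 0.7917
= 79.2%

79.2


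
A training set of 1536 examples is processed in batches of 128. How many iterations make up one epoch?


Iterations per epoch = dataset_size / batch_size
= 1536 / 128
= 12

12


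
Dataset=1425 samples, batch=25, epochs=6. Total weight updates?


Iterations per epoch = 1425 / 25 = 57
Total updates = iterations_per_epoch * epochs
= 57 * 6
= 342

342


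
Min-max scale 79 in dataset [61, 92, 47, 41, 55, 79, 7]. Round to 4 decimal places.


Min = 7, Max = 92
Range = 92 - 7 = 85
Scaled = (x - min) / (max - min)
= (79 - 7) / 85
= 72 / 85
= 0.8471

0.8471


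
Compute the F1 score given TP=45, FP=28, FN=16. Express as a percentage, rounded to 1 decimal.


Precision = TP / (TP + FP) = 45 / 73 = 0.6164
Recall = TP / (TP + FN) = 45 / 61 = 0.7377
F1 = 2 * P * R / (P + R)
= 2 * 0.6164 * 0.7377 / (0.6164 + 0.7377)
= 0.9095 / 1.3541
= 0.6716
As percentage: 67.2%

67.2


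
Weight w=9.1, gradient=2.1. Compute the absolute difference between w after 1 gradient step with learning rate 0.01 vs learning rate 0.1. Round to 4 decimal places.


With lr=0.01: w_new = 9.1 - 0.01 * 2.1 = 9.079
With lr=0.1: w_new = 9.1 - 0.1 * 2.1 = 8.89
Absolute difference = |9.079 - 8.89|
= 0.1890

0.1890


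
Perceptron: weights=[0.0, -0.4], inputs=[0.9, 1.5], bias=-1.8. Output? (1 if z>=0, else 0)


z = w . x + b
= 0.0*0.9 + -0.4*1.5 + -1.8
= 0.0 + -0.6 + -1.8
= -0.6 + -1.8
= -2.4
Since z = -2.4 < 0, output = 0

0


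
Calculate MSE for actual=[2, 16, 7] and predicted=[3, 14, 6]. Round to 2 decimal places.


Differences: [-1, 2, 1]
Squared errors: [1, 4, 1]
Sum of squared errors = 6
MSE = 6 / 3 = 2.00

2.00


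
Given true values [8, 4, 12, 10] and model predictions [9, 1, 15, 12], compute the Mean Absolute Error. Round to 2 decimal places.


Absolute errors: [1, 3, 3, 2]
Sum of absolute errors = 9
MAE = 9 / 4 = 2.25

2.25


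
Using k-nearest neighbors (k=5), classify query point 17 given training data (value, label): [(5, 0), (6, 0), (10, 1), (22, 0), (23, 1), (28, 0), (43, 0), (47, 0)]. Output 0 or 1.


Distances from query 17:
Point 22 (class 0): distance = 5
Point 23 (class 1): distance = 6
Point 10 (class 1): distance = 7
Point 6 (class 0): distance = 11
Point 28 (class 0): distance = 11
K=5 nearest neighbors: classes = [0, 1, 1, 0, 0]
Votes for class 1: 2 / 5
Majority vote => class 0

0


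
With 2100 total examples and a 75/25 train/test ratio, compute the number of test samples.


Train samples = 2100 * 75% = 1575
Test samples = 2100 - 1575
= 525

525


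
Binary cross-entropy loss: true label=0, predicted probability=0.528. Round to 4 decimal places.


For y=0: Loss = -log(1-p)
= -log(1 - 0.528)
= -log(0.472)
= -(-0.7508)
= 0.7508

0.7508


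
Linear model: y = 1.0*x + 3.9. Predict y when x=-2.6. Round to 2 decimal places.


y = 1.0 * -2.6 + (3.9)
= -2.6 + (3.9)
= 1.30

1.30


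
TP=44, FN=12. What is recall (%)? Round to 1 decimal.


Recall = TP / (TP + FN) * 100
= 44 / (44 + 12)
= 44 / 56
= 0.7857
= 78.6%

78.6


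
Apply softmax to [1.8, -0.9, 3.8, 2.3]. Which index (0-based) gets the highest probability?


Softmax is a monotonic transformation, so it preserves the argmax.
We need to find the index of the maximum logit.
Index 0: 1.8
Index 1: -0.9
Index 2: 3.8
Index 3: 2.3
Maximum logit = 3.8 at index 2

2


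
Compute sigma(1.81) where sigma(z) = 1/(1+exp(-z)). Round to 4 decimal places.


sigmoid(z) = 1 / (1 + exp(-z))
exp(-(1.81)) = exp(-1.81) = 0.1637
1 + 0.1637 = 1.1637
1 / 1.1637 = 0.8594

0.8594


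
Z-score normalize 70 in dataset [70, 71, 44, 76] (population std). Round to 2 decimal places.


Mean = (70 + 71 + 44 + 76) / 4 = 65.25
Variance = sum((x_i - mean)^2) / n = 155.6875
Std = sqrt(155.6875) = 12.4775
Z = (x - mean) / std
= (70 - 65.25) / 12.4775
= 4.75 / 12.4775
= 0.38

0.38


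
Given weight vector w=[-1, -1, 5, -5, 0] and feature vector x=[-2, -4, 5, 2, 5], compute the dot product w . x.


Element-wise products:
-1 * -2 = 2
-1 * -4 = 4
5 * 5 = 25
-5 * 2 = -10
0 * 5 = 0
Sum = 2 + 4 + 25 + -10 + 0
= 21

21


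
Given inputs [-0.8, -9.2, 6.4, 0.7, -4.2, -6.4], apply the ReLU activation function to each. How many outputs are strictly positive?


ReLU(x) = max(0, x) for each element:
ReLU(-0.8) = 0
ReLU(-9.2) = 0
ReLU(6.4) = 6.4
ReLU(0.7) = 0.7
ReLU(-4.2) = 0
ReLU(-6.4) = 0
Active neurons (>0): 2

2


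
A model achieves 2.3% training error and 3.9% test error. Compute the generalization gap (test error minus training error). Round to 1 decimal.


Generalization gap = test_error - train_error
= 3.9 - 2.3
= 1.6%
A small gap suggests good generalization.

1.6


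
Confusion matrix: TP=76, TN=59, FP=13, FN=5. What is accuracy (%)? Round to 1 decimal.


Accuracy = (TP + TN) / (TP + TN + FP + FN) * 100
= (76 + 59) / (76 + 59 + 13 + 5)
= 135 / 153
= 0.8824
= 88.2%

88.2


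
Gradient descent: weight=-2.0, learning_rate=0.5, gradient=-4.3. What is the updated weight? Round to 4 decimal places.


w_new = w_old - lr * gradient
= -2.0 - 0.5 * -4.3
= -2.0 - (-2.15)
= 0.1500

0.1500


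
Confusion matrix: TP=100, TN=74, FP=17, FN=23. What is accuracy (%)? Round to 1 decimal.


Accuracy = (TP + TN) / (TP + TN + FP + FN) * 100
= (100 + 74) / (100 + 74 + 17 + 23)
= 174 / 214
= 0.8131
= 81.3%

81.3


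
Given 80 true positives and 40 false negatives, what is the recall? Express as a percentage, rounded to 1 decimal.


Recall = TP / (TP + FN) * 100
= 80 / (80 + 40)
= 80 / 120
= 0.6667
= 66.7%

66.7


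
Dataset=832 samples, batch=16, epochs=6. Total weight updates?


Iterations per epoch = 832 / 16 = 52
Total updates = iterations_per_epoch * epochs
= 52 * 6
= 312

312


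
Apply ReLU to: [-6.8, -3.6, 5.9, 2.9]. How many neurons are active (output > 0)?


ReLU(x) = max(0, x) for each element:
ReLU(-6.8) = 0
ReLU(-3.6) = 0
ReLU(5.9) = 5.9
ReLU(2.9) = 2.9
Active neurons (>0): 2

2


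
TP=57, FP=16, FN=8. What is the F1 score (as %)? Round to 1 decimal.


Precision = TP / (TP + FP) = 57 / 73 = 0.7808
Recall = TP / (TP + FN) = 57 / 65 = 0.8769
F1 = 2 * P * R / (P + R)
= 2 * 0.7808 * 0.8769 / (0.7808 + 0.8769)
= 1.3694 / 1.6577
= 0.8261
As percentage: 82.6%

82.6


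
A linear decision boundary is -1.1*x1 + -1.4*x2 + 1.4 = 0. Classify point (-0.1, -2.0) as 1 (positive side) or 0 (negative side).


Compute -1.1 * -0.1 + -1.4 * -2.0 + 1.4
= 0.11 + 2.8 + 1.4
= 4.31
Since 4.31 >= 0, the point is on the positive side.

1


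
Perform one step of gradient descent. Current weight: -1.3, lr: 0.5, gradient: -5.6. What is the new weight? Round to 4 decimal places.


w_new = w_old - lr * gradient
= -1.3 - 0.5 * -5.6
= -1.3 - (-2.8)
= 1.5000

1.5000


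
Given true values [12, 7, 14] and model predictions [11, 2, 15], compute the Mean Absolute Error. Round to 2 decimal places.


Absolute errors: [1, 5, 1]
Sum of absolute errors = 7
MAE = 7 / 3 = 2.33

2.33


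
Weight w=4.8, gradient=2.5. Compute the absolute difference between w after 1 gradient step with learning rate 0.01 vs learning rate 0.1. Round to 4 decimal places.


With lr=0.01: w_new = 4.8 - 0.01 * 2.5 = 4.775
With lr=0.1: w_new = 4.8 - 0.1 * 2.5 = 4.55
Absolute difference = |4.775 - 4.55|
= 0.2250

0.2250


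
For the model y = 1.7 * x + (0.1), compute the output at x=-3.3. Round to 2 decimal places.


y = 1.7 * -3.3 + (0.1)
= -5.61 + (0.1)
= -5.51

-5.51


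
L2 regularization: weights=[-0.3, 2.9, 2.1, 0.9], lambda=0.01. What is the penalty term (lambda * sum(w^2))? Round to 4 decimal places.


Squaring each weight:
(-0.3)^2 = 0.09
2.9^2 = 8.41
2.1^2 = 4.41
0.9^2 = 0.81
Sum of squares = 13.72
Penalty = 0.01 * 13.72 = 0.1372

0.1372


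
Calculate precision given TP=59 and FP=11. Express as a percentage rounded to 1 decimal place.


Precision = TP / (TP + FP) * 100
= 59 / (59 + 11)
= 59 / 70
= 0.8429
= 84.3%

84.3


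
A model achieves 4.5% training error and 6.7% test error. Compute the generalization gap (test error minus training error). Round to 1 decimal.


Generalization gap = test_error - train_error
= 6.7 - 4.5
= 2.2%
A moderate gap.

2.2


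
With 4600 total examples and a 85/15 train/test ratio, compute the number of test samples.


Train samples = 4600 * 85% = 3910
Test samples = 4600 - 3910
= 690

690


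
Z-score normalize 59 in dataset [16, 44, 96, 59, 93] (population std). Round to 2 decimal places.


Mean = (16 + 44 + 96 + 59 + 93) / 5 = 61.6
Variance = sum((x_i - mean)^2) / n = 913.04
Std = sqrt(913.04) = 30.2166
Z = (x - mean) / std
= (59 - 61.6) / 30.2166
= -2.6 / 30.2166
= -0.09

-0.09


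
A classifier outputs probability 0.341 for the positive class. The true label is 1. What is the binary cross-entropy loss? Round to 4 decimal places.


For y=1: Loss = -log(p)
= -log(0.341)
= -(-1.0759)
= 1.0759

1.0759


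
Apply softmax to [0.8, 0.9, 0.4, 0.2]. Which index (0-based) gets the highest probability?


Softmax is a monotonic transformation, so it preserves the argmax.
We need to find the index of the maximum logit.
Index 0: 0.8
Index 1: 0.9
Index 2: 0.4
Index 3: 0.2
Maximum logit = 0.9 at index 1

1


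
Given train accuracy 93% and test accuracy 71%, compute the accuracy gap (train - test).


Gap = train_accuracy - test_accuracy
= 93 - 71
= 22%
This large gap strongly indicates overfitting.

22


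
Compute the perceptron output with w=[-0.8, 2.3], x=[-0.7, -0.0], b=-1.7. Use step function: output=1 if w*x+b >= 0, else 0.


z = w . x + b
= -0.8*-0.7 + 2.3*-0.0 + -1.7
= 0.56 + -0.0 + -1.7
= 0.56 + -1.7
= -1.14
Since z = -1.14 < 0, output = 0

0


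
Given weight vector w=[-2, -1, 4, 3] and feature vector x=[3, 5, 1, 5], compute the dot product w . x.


Element-wise products:
-2 * 3 = -6
-1 * 5 = -5
4 * 1 = 4
3 * 5 = 15
Sum = -6 + -5 + 4 + 15
= 8

8


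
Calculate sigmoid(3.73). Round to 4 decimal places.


sigmoid(z) = 1 / (1 + exp(-z))
exp(-(3.73)) = exp(-3.73) = 0.024
1 + 0.024 = 1.024
1 / 1.024 = 0.9766

0.9766


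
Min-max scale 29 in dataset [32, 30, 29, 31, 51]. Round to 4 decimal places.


Min = 29, Max = 51
Range = 51 - 29 = 22
Scaled = (x - min) / (max - min)
= (29 - 29) / 22
= 0 / 22
= 0.0000

0.0000


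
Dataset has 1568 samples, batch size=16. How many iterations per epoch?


Iterations per epoch = dataset_size / batch_size
= 1568 / 16
= 98

98


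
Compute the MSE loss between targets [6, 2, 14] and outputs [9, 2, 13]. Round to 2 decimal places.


Differences: [-3, 0, 1]
Squared errors: [9, 0, 1]
Sum of squared errors = 10
MSE = 10 / 3 = 3.33

3.33


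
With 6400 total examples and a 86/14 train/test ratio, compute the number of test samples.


Train samples = 6400 * 86% = 5504
Test samples = 6400 - 5504
= 896

896


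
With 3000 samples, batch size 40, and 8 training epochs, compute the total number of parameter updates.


Iterations per epoch = 3000 / 40 = 75
Total updates = iterations_per_epoch * epochs
= 75 * 8
= 600

600


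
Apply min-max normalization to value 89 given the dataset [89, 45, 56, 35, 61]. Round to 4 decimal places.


Min = 35, Max = 89
Range = 89 - 35 = 54
Scaled = (x - min) / (max - min)
= (89 - 35) / 54
= 54 / 54
= 1.0000

1.0000


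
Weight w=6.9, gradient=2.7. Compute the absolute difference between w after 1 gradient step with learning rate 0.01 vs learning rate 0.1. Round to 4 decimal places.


With lr=0.01: w_new = 6.9 - 0.01 * 2.7 = 6.873
With lr=0.1: w_new = 6.9 - 0.1 * 2.7 = 6.63
Absolute difference = |6.873 - 6.63|
= 0.2430

0.2430


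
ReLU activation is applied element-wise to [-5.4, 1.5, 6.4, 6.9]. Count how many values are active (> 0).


ReLU(x) = max(0, x) for each element:
ReLU(-5.4) = 0
ReLU(1.5) = 1.5
ReLU(6.4) = 6.4
ReLU(6.9) = 6.9
Active neurons (>0): 3

3


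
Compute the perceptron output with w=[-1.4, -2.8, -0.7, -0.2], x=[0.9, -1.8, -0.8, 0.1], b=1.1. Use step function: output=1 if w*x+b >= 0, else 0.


z = w . x + b
= -1.4*0.9 + -2.8*-1.8 + -0.7*-0.8 + -0.2*0.1 + 1.1
= -1.26 + 5.04 + 0.56 + -0.02 + 1.1
= 4.32 + 1.1
= 5.42
Since z = 5.42 >= 0, output = 1

1


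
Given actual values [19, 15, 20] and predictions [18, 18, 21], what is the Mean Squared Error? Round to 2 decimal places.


Differences: [1, -3, -1]
Squared errors: [1, 9, 1]
Sum of squared errors = 11
MSE = 11 / 3 = 3.67

3.67


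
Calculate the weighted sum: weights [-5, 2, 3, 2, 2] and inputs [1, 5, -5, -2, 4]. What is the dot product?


Element-wise products:
-5 * 1 = -5
2 * 5 = 10
3 * -5 = -15
2 * -2 = -4
2 * 4 = 8
Sum = -5 + 10 + -15 + -4 + 8
= -6

-6


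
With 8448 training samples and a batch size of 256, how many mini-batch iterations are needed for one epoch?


Iterations per epoch = dataset_size / batch_size
= 8448 / 256
= 33

33


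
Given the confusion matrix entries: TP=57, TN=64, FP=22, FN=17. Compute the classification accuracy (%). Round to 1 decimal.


Accuracy = (TP + TN) / (TP + TN + FP + FN) * 100
= (57 + 64) / (57 + 64 + 22 + 17)
= 121 / 160
= 0.7562
= 75.6%

75.6


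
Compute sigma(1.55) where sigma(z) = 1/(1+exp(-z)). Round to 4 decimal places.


sigmoid(z) = 1 / (1 + exp(-z))
exp(-(1.55)) = exp(-1.55) = 0.2122
1 + 0.2122 = 1.2122
1 / 1.2122 = 0.8249

0.8249


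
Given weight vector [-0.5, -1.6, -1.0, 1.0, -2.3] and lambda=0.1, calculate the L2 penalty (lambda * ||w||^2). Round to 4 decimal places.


Squaring each weight:
(-0.5)^2 = 0.25
(-1.6)^2 = 2.56
(-1.0)^2 = 1.0
1.0^2 = 1.0
(-2.3)^2 = 5.29
Sum of squares = 10.1
Penalty = 0.1 * 10.1 = 1.0100

1.0100


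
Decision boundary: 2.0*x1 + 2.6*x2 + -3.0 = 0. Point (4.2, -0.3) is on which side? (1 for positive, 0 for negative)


Compute 2.0 * 4.2 + 2.6 * -0.3 + -3.0
= 8.4 + -0.78 + -3.0
= 4.62
Since 4.62 >= 0, the point is on the positive side.

1


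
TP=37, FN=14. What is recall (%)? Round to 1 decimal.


Recall = TP / (TP + FN) * 100
= 37 / (37 + 14)
= 37 / 51
= 0.7255
= 72.5%

72.5


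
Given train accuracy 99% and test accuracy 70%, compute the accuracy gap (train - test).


Gap = train_accuracy - test_accuracy
= 99 - 70
= 29%
This large gap strongly indicates overfitting.

29


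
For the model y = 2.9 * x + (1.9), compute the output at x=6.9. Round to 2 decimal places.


y = 2.9 * 6.9 + (1.9)
= 20.01 + (1.9)
= 21.91

21.91


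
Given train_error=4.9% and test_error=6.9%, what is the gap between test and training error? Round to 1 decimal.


Generalization gap = test_error - train_error
= 6.9 - 4.9
= 2.0%
A moderate gap.

2.0


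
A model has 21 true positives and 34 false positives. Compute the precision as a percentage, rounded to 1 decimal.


Precision = TP / (TP + FP) * 100
= 21 / (21 + 34)
= 21 / 55
= 0.3818
= 38.2%

38.2


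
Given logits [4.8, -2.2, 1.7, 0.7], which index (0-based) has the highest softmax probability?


Softmax is a monotonic transformation, so it preserves the argmax.
We need to find the index of the maximum logit.
Index 0: 4.8
Index 1: -2.2
Index 2: 1.7
Index 3: 0.7
Maximum logit = 4.8 at index 0

0


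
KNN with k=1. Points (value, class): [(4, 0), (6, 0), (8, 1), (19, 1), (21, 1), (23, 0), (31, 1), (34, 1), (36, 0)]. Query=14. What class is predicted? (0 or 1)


Distances from query 14:
Point 19 (class 1): distance = 5
K=1 nearest neighbors: classes = [1]
Votes for class 1: 1 / 1
Majority vote => class 1

1


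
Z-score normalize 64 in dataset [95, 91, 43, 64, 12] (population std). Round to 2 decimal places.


Mean = (95 + 91 + 43 + 64 + 12) / 5 = 61.0
Variance = sum((x_i - mean)^2) / n = 958.0
Std = sqrt(958.0) = 30.9516
Z = (x - mean) / std
= (64 - 61.0) / 30.9516
= 3.0 / 30.9516
= 0.10

0.10
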